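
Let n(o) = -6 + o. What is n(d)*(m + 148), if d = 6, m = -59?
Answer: 0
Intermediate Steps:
n(d)*(m + 148) = (-6 + 6)*(-59 + 148) = 0*89 = 0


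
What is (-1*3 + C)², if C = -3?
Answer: 36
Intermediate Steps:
(-1*3 + C)² = (-1*3 - 3)² = (-3 - 3)² = (-6)² = 36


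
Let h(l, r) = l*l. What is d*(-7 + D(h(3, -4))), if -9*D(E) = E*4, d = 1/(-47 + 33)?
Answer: 11/14 ≈ 0.78571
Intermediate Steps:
h(l, r) = l²
d = -1/14 (d = 1/(-14) = -1/14 ≈ -0.071429)
D(E) = -4*E/9 (D(E) = -E*4/9 = -4*E/9)
d*(-7 + D(h(3, -4))) = -(-7 - 4/9*3²)/14 = -(-7 - 4/9*9)/14 = -(-7 - 4)/14 = -1/14*(-11) = 11/14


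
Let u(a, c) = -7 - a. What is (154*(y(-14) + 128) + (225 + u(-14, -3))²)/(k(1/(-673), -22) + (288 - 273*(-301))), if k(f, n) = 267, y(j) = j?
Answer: 17845/20682 ≈ 0.86283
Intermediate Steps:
(154*(y(-14) + 128) + (225 + u(-14, -3))²)/(k(1/(-673), -22) + (288 - 273*(-301))) = (154*(-14 + 128) + (225 + (-7 - 1*(-14)))²)/(267 + (288 - 273*(-301))) = (154*114 + (225 + (-7 + 14))²)/(267 + (288 + 82173)) = (17556 + (225 + 7)²)/(267 + 82461) = (17556 + 232²)/82728 = (17556 + 53824)*(1/82728) = 71380*(1/82728) = 17845/20682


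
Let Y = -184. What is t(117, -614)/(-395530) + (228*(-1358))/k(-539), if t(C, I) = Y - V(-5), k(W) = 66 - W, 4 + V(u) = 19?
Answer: -4898618413/9571826 ≈ -511.77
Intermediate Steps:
V(u) = 15 (V(u) = -4 + 19 = 15)
t(C, I) = -199 (t(C, I) = -184 - 1*15 = -184 - 15 = -199)
t(117, -614)/(-395530) + (228*(-1358))/k(-539) = -199/(-395530) + (228*(-1358))/(66 - 1*(-539)) = -199*(-1/395530) - 309624/(66 + 539) = 199/395530 - 309624/605 = -4898618413/9571826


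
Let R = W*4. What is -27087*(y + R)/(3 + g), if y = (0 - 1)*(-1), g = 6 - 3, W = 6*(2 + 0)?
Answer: -442421/2 ≈ -2.2121e+5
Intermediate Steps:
W = 12 (W = 6*2 = 12)
g = 3
y = 1 (y = -1*(-1) = 1)
R = 48 (R = 12*4 = 48)
-27087*(y + R)/(3 + g) = -27087*(1 + 48)/(3 + 3) = -1327263/6 = -27087*49/6 = -442421/2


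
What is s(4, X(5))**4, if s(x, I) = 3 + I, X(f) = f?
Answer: 4096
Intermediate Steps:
s(4, X(5))**4 = (3 + 5)**4 = 8**4 = 4096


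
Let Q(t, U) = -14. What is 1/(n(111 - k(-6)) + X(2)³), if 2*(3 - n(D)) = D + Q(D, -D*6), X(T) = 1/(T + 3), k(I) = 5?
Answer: -125/5374 ≈ -0.023260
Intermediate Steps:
X(T) = 1/(3 + T)
n(D) = 10 - D/2 (n(D) = 3 - (D - 14)/2 = 3 - (-14 + D)/2 = 3 + (7 - D/2) = 10 - D/2)
1/(n(111 - k(-6)) + X(2)³) = 1/((10 - (111 - 1*5)/2) + (1/(3 + 2))³) = 1/((10 - (111 - 5)/2) + (1/5)³) = 1/((10 - ½*106) + (⅕)³) = 1/((10 - 53) + 1/125) = 1/(-43 + 1/125) = 1/(-5374/125) = -125/5374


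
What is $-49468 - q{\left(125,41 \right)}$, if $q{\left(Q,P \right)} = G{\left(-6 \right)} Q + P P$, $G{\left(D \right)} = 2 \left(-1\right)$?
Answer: $-50899$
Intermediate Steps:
$G{\left(D \right)} = -2$
$q{\left(Q,P \right)} = P^{2} - 2 Q$ ($q{\left(Q,P \right)} = - 2 Q + P P = - 2 Q + P^{2} = P^{2} - 2 Q$)
$-49468 - q{\left(125,41 \right)} = -49468 - \left(41^{2} - 250\right) = -49468 - \left(1681 - 250\right) = -49468 - 1431 = -50899$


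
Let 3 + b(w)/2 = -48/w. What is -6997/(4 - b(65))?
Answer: -454805/746 ≈ -609.66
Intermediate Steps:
b(w) = -6 - 96/w (b(w) = -6 + 2*(-48/w) = -6 - 96/w)
-6997/(4 - b(65)) = -6997/(4 - (-6 - 96/65)) = -6997/(4 - 1*(-486/65)) = -6997/(4 + 486/65) = -6997/746/65 = -6997*65/746 = -454805/746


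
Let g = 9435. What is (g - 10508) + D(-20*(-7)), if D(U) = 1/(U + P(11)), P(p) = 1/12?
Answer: -1803701/1681 ≈ -1073.0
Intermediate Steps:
P(p) = 1/12
D(U) = 1/(1/12 + U) (D(U) = 1/(U + 1/12) = 1/(1/12 + U))
(g - 10508) + D(-20*(-7)) = (9435 - 10508) + 12/(1 + 12*(-20*(-7))) = -1073 + 12/(1 + 12*140) = -1073 + 12/(1 + 1680) = -1073 + 12/1681 = -1803701/1681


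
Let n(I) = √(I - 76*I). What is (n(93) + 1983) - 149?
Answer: 1834 + 15*I*√31 ≈ 1834.0 + 83.516*I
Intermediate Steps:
n(I) = 5*√3*√(-I) (n(I) = √(-75*I) = 5*√3*√(-I))
(n(93) + 1983) - 149 = (5*√3*√(-1*93) + 1983) - 149 = (5*√3*√(-93) + 1983) - 149 = (5*√3*(I*√93) + 1983) - 149 = (15*I*√31 + 1983) - 149 = (1983 + 15*I*√31) - 149 = 1834 + 15*I*√31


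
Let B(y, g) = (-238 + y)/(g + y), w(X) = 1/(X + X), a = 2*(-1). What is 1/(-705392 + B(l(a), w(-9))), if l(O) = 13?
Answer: -233/164360386 ≈ -1.4176e-6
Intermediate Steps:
a = -2
w(X) = 1/(2*X)
B(y, g) = (-238 + y)/(g + y)
1/(-705392 + B(l(a), w(-9))) = 1/(-705392 + (-238 + 13)/((½)/(-9) + 13)) = 1/(-705392 - 225/((½)*(-⅑) + 13)) = 1/(-705392 - 225/(-1/18 + 13)) = 1/(-705392 - 225/(233/18)) = 1/(-705392 + (18/233)*(-225)) = 1/(-705392 - 4050/233) = 1/(-164360386/233) = -233/164360386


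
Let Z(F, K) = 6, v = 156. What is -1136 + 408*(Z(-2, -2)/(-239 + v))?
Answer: -96736/83 ≈ -1165.5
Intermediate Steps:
-1136 + 408*(Z(-2, -2)/(-239 + v)) = -1136 + 408*(6/(-239 + 156)) = -1136 + 408*(6/(-83)) = -1136 + 408*(6*(-1/83)) = -1136 + 408*(-6/83) = -1136 - 2448/83 = -96736/83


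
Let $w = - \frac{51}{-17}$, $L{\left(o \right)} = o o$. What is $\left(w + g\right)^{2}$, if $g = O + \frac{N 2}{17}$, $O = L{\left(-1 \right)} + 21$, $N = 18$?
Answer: $\frac{212521}{289} \approx 735.37$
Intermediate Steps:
$L{\left(o \right)} = o^{2}$
$O = 22$ ($O = \left(-1\right)^{2} + 21 = 1 + 21 = 22$)
$g = \frac{410}{17}$ ($g = 22 + \frac{18 \cdot 2}{17} = 22 + 36 \cdot \frac{1}{17} = 22 + \frac{36}{17} = \frac{410}{17} \approx 24.118$)
$w = 3$ ($w = \left(-51\right) \left(- \frac{1}{17}\right) = 3$)
$\left(w + g\right)^{2} = \left(3 + \frac{410}{17}\right)^{2} = \left(\frac{461}{17}\right)^{2} = \frac{212521}{289}$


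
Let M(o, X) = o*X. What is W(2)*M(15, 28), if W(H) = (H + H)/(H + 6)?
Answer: 210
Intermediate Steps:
M(o, X) = X*o
W(H) = 2*H/(6 + H) (W(H) = (2*H)/(6 + H) = 2*H/(6 + H))
W(2)*M(15, 28) = (2*2/(6 + 2))*(28*15) = (2*2/8)*420 = (2*2*(⅛))*420 = (½)*420 = 210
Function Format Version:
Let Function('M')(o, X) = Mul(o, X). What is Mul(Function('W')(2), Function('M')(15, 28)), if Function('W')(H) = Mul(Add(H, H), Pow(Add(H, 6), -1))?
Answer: 210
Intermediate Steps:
Function('M')(o, X) = Mul(X, o)
Function('W')(H) = Mul(2, H, Pow(Add(6, H), -1)) (Function('W')(H) = Mul(Mul(2, H), Pow(Add(6, H), -1)) = Mul(2, H, Pow(Add(6, H), -1)))
Mul(Function('W')(2), Function('M')(15, 28)) = Mul(Mul(2, 2, Pow(Add(6, 2), -1)), Mul(28, 15)) = Mul(Mul(2, 2, Pow(8, -1)), 420) = Mul(Mul(2, 2, Rational(1, 8)), 420) = Mul(Rational(1, 2), 420) = 210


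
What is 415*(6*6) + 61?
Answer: 15001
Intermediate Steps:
415*(6*6) + 61 = 415*36 + 61 = 14940 + 61 = 15001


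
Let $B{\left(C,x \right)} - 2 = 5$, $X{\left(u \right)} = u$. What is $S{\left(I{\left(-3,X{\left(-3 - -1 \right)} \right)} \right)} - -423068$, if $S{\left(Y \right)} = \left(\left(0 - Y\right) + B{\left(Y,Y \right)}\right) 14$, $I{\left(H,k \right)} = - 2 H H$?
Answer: $423418$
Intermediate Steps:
$I{\left(H,k \right)} = - 2 H^{2}$
$B{\left(C,x \right)} = 7$ ($B{\left(C,x \right)} = 2 + 5 = 7$)
$S{\left(Y \right)} = 98 - 14 Y$ ($S{\left(Y \right)} = \left(\left(0 - Y\right) + 7\right) 14 = \left(- Y + 7\right) 14 = \left(7 - Y\right) 14 = 98 - 14 Y$)
$S{\left(I{\left(-3,X{\left(-3 - -1 \right)} \right)} \right)} - -423068 = \left(98 - 14 \left(- 2 \left(-3\right)^{2}\right)\right) - -423068 = \left(98 - 14 \left(\left(-2\right) 9\right)\right) + 423068 = \left(98 - -252\right) + 423068 = \left(98 + 252\right) + 423068 = 350 + 423068 = 423418$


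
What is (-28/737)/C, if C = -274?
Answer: 14/100969 ≈ 0.00013866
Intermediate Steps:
(-28/737)/C = -28/737/(-274) = -28*1/737*(-1/274) = -28/737*(-1/274) = 14/100969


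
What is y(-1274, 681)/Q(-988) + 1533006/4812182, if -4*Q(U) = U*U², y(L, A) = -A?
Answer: 184808035646733/580126749396688 ≈ 0.31856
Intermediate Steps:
Q(U) = -U³/4 (Q(U) = -U*U²/4 = -U³/4)
y(-1274, 681)/Q(-988) + 1533006/4812182 = (-1*681)/((-¼*(-988)³)) + 1533006/4812182 = -681/((-¼*(-964430272))) + 1533006*(1/4812182) = -681/241107568 + 766503/2406091 = 184808035646733/580126749396688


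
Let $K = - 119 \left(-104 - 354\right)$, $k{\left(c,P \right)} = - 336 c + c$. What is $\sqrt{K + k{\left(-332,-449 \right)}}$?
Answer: $\sqrt{165722} \approx 407.09$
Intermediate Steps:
$k{\left(c,P \right)} = - 335 c$
$K = 54502$ ($K = \left(-119\right) \left(-458\right) = 54502$)
$\sqrt{K + k{\left(-332,-449 \right)}} = \sqrt{54502 - -111220} = \sqrt{54502 + 111220} = \sqrt{165722}$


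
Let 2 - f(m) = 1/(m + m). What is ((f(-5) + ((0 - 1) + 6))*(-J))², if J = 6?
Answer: 45369/25 ≈ 1814.8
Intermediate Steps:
f(m) = 2 - 1/(2*m) (f(m) = 2 - 1/(m + m) = 2 - 1/(2*m))
((f(-5) + ((0 - 1) + 6))*(-J))² = (((2 - ½/(-5)) + ((0 - 1) + 6))*(-1*6))² = (((2 - ½*(-⅕)) + (-1 + 6))*(-6))² = (((2 + ⅒) + 5)*(-6))² = ((21/10 + 5)*(-6))² = ((71/10)*(-6))² = (-213/5)² = 45369/25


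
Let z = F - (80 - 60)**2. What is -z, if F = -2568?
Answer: 2968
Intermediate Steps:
z = -2968 (z = -2568 - (80 - 60)**2 = -2568 - 1*20**2 = -2568 - 1*400 = -2568 - 400 = -2968)
-z = -1*(-2968) = 2968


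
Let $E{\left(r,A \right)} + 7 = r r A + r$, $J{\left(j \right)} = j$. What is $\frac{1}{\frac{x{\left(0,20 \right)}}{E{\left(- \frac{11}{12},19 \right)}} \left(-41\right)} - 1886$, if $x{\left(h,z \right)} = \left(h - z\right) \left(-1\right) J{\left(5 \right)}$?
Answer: $- \frac{1113495559}{590400} \approx -1886.0$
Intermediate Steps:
$E{\left(r,A \right)} = -7 + r + A r^{2}$ ($E{\left(r,A \right)} = -7 + \left(r r A + r\right) = -7 + \left(r^{2} A + r\right) = -7 + \left(A r^{2} + r\right) = -7 + \left(r + A r^{2}\right) = -7 + r + A r^{2}$)
$x{\left(h,z \right)} = - 5 h + 5 z$ ($x{\left(h,z \right)} = \left(h - z\right) \left(-1\right) 5 = \left(z - h\right) 5 = - 5 h + 5 z$)
$\frac{1}{\frac{x{\left(0,20 \right)}}{E{\left(- \frac{11}{12},19 \right)}} \left(-41\right)} - 1886 = \frac{1}{\frac{\left(-5\right) 0 + 5 \cdot 20}{-7 - \frac{11}{12} + 19 \left(- \frac{11}{12}\right)^{2}} \left(-41\right)} - 1886 = \frac{1}{\frac{0 + 100}{-7 - \frac{11}{12} + 19 \left(\left(-11\right) \frac{1}{12}\right)^{2}} \left(-41\right)} - 1886 = \frac{1}{\frac{100}{-7 - \frac{11}{12} + 19 \left(- \frac{11}{12}\right)^{2}} \left(-41\right)} - 1886 = \frac{1}{\frac{100}{-7 - \frac{11}{12} + 19 \cdot \frac{121}{144}} \left(-41\right)} - 1886 = \frac{1}{\frac{100}{-7 - \frac{11}{12} + \frac{2299}{144}} \left(-41\right)} - 1886 = \frac{1}{\frac{100}{\frac{1159}{144}} \left(-41\right)} - 1886 = \frac{1}{100 \cdot \frac{144}{1159} \left(-41\right)} - 1886 = \frac{1}{\frac{14400}{1159} \left(-41\right)} - 1886 = \frac{1}{- \frac{590400}{1159}} - 1886 = - \frac{1159}{590400} - 1886 = - \frac{1113495559}{590400}$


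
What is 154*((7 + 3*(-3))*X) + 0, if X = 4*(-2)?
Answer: 2464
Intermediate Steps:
X = -8
154*((7 + 3*(-3))*X) + 0 = 154*((7 + 3*(-3))*(-8)) + 0 = 154*((7 - 9)*(-8)) + 0 = 154*(-2*(-8)) + 0 = 154*16 + 0 = 2464 + 0 = 2464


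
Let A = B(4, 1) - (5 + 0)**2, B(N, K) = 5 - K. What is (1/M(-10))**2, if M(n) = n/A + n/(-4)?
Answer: 1764/15625 ≈ 0.11290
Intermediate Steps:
A = -21 (A = (5 - 1*1) - (5 + 0)**2 = (5 - 1) - 1*5**2 = 4 - 1*25 = 4 - 25 = -21)
M(n) = -25*n/84 (M(n) = n/(-21) + n/(-4) = n*(-1/21) + n*(-1/4) = -n/21 - n/4 = -25*n/84)
(1/M(-10))**2 = (1/(-25/84*(-10)))**2 = (1/(125/42))**2 = (42/125)**2 = 1764/15625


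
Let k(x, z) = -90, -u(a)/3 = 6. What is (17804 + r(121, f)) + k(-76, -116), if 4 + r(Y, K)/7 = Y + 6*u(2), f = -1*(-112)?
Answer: 17777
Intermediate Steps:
u(a) = -18 (u(a) = -3*6 = -18)
f = 112
r(Y, K) = -784 + 7*Y (r(Y, K) = -28 + 7*(Y + 6*(-18)) = -28 + 7*(Y - 108) = -28 + 7*(-108 + Y) = -28 + (-756 + 7*Y) = -784 + 7*Y)
(17804 + r(121, f)) + k(-76, -116) = (17804 + (-784 + 7*121)) - 90 = (17804 + (-784 + 847)) - 90 = (17804 + 63) - 90 = 17867 - 90 = 17777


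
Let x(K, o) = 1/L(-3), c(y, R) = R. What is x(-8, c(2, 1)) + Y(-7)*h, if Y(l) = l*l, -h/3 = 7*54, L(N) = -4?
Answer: -222265/4 ≈ -55566.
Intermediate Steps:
h = -1134 (h = -21*54 = -3*378 = -1134)
x(K, o) = -¼ (x(K, o) = 1/(-4) = -¼)
Y(l) = l²
x(-8, c(2, 1)) + Y(-7)*h = -¼ + (-7)²*(-1134) = -¼ + 49*(-1134) = -¼ - 55566 = -222265/4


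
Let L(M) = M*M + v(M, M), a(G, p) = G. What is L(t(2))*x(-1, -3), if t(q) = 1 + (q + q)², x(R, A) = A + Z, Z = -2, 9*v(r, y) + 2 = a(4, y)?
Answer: -13015/9 ≈ -1446.1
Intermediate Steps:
v(r, y) = 2/9 (v(r, y) = -2/9 + (⅑)*4 = -2/9 + 4/9 = 2/9)
x(R, A) = -2 + A (x(R, A) = A - 2 = -2 + A)
t(q) = 1 + 4*q² (t(q) = 1 + (2*q)² = 1 + 4*q²)
L(M) = 2/9 + M² (L(M) = M*M + 2/9 = M² + 2/9 = 2/9 + M²)
L(t(2))*x(-1, -3) = (2/9 + (1 + 4*2²)²)*(-2 - 3) = (2/9 + (1 + 4*4)²)*(-5) = (2/9 + (1 + 16)²)*(-5) = (2/9 + 17²)*(-5) = (2/9 + 289)*(-5) = (2603/9)*(-5) = -13015/9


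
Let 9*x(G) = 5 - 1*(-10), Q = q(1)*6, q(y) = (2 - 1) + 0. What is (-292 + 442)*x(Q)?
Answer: 250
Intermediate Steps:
q(y) = 1 (q(y) = 1 + 0 = 1)
Q = 6 (Q = 1*6 = 6)
x(G) = 5/3 (x(G) = (5 - 1*(-10))/9 = (5 + 10)/9 = (1/9)*15 = 5/3)
(-292 + 442)*x(Q) = (-292 + 442)*(5/3) = 150*(5/3) = 250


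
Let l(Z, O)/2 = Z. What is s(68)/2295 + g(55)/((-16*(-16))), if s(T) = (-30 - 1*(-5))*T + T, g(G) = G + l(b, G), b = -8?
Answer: -6437/11520 ≈ -0.55877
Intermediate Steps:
l(Z, O) = 2*Z
g(G) = -16 + G (g(G) = G + 2*(-8) = G - 16 = -16 + G)
s(T) = -24*T (s(T) = (-30 + 5)*T + T = -25*T + T = -24*T)
s(68)/2295 + g(55)/((-16*(-16))) = -24*68/2295 + (-16 + 55)/((-16*(-16))) = -1632*1/2295 + 39/256 = -32/45 + 39*(1/256) = -32/45 + 39/256 = -6437/11520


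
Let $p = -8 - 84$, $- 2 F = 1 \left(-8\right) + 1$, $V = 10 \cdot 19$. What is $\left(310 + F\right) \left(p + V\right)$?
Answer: $30723$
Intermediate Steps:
$V = 190$
$F = \frac{7}{2}$ ($F = - \frac{1 \left(-8\right) + 1}{2} = - \frac{-8 + 1}{2} = \left(- \frac{1}{2}\right) \left(-7\right) = \frac{7}{2} \approx 3.5$)
$p = -92$ ($p = -8 - 84 = -92$)
$\left(310 + F\right) \left(p + V\right) = \left(310 + \frac{7}{2}\right) \left(-92 + 190\right) = \frac{627}{2} \cdot 98 = 30723$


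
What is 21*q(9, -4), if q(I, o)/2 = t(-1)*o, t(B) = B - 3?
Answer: 672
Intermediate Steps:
t(B) = -3 + B
q(I, o) = -8*o (q(I, o) = 2*((-3 - 1)*o) = 2*(-4*o) = -8*o)
21*q(9, -4) = 21*(-8*(-4)) = 21*32 = 672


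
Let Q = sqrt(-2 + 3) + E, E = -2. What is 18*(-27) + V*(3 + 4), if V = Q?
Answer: -493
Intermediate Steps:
Q = -1 (Q = sqrt(-2 + 3) - 2 = sqrt(1) - 2 = 1 - 2 = -1)
V = -1
18*(-27) + V*(3 + 4) = 18*(-27) - (3 + 4) = -486 - 1*7 = -486 - 7 = -493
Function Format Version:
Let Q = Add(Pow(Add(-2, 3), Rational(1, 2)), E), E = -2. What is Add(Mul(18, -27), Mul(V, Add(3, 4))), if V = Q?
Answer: -493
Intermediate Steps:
Q = -1 (Q = Add(Pow(Add(-2, 3), Rational(1, 2)), -2) = Add(Pow(1, Rational(1, 2)), -2) = Add(1, -2) = -1)
V = -1
Add(Mul(18, -27), Mul(V, Add(3, 4))) = Add(Mul(18, -27), Mul(-1, Add(3, 4))) = Add(-486, Mul(-1, 7)) = Add(-486, -7) = -493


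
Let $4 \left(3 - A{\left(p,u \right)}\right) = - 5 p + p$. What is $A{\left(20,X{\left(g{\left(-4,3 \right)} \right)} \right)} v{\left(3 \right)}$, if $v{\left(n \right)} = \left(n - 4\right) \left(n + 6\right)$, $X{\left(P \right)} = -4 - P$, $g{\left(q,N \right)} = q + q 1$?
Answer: $-207$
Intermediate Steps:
$g{\left(q,N \right)} = 2 q$ ($g{\left(q,N \right)} = q + q = 2 q$)
$v{\left(n \right)} = \left(-4 + n\right) \left(6 + n\right)$
$A{\left(p,u \right)} = 3 + p$ ($A{\left(p,u \right)} = 3 - \frac{- 5 p + p}{4} = 3 - \frac{\left(-4\right) p}{4} = 3 + p$)
$A{\left(20,X{\left(g{\left(-4,3 \right)} \right)} \right)} v{\left(3 \right)} = \left(3 + 20\right) \left(-24 + 3^{2} + 2 \cdot 3\right) = 23 \left(-24 + 9 + 6\right) = 23 \left(-9\right) = -207$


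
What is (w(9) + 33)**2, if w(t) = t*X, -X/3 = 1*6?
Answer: 16641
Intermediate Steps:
X = -18 (X = -3*6 = -18)
w(t) = -18*t (w(t) = t*(-18) = -18*t)
(w(9) + 33)**2 = (-18*9 + 33)**2 = (-162 + 33)**2 = (-129)**2 = 16641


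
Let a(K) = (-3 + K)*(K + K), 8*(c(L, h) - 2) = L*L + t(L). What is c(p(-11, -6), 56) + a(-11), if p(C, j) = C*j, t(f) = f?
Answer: 3451/4 ≈ 862.75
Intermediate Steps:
c(L, h) = 2 + L/8 + L**2/8 (c(L, h) = 2 + (L*L + L)/8 = 2 + (L**2 + L)/8 = 2 + (L + L**2)/8 = 2 + (L/8 + L**2/8) = 2 + L/8 + L**2/8)
a(K) = 2*K*(-3 + K) (a(K) = (-3 + K)*(2*K) = 2*K*(-3 + K))
c(p(-11, -6), 56) + a(-11) = (2 + (-11*(-6))/8 + (-11*(-6))**2/8) + 2*(-11)*(-3 - 11) = (2 + (1/8)*66 + (1/8)*66**2) + 2*(-11)*(-14) = (2 + 33/4 + (1/8)*4356) + 308 = (2 + 33/4 + 1089/2) + 308 = 2219/4 + 308 = 3451/4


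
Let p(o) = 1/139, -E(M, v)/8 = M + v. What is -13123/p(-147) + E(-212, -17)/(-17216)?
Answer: -3925456973/2152 ≈ -1.8241e+6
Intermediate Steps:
E(M, v) = -8*M - 8*v (E(M, v) = -8*(M + v) = -8*M - 8*v)
p(o) = 1/139
-13123/p(-147) + E(-212, -17)/(-17216) = -13123/1/139 + (-8*(-212) - 8*(-17))/(-17216) = -13123*139 + (1696 + 136)*(-1/17216) = -1824097 + 1832*(-1/17216) = -1824097 - 229/2152 = -3925456973/2152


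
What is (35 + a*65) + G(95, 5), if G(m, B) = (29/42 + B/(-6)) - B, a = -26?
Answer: -11621/7 ≈ -1660.1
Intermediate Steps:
G(m, B) = 29/42 - 7*B/6 (G(m, B) = (29*(1/42) + B*(-⅙)) - B = (29/42 - B/6) - B = 29/42 - 7*B/6)
(35 + a*65) + G(95, 5) = (35 - 26*65) + (29/42 - 7/6*5) = (35 - 1690) + (29/42 - 35/6) = -1655 - 36/7 = -11621/7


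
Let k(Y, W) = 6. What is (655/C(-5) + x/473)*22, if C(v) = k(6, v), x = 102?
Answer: 310427/129 ≈ 2406.4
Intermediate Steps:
C(v) = 6
(655/C(-5) + x/473)*22 = (655/6 + 102/473)*22 = (310427/2838)*22 = 310427/129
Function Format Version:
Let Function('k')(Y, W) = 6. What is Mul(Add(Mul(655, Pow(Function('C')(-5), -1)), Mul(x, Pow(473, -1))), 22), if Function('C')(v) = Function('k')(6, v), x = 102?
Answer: Rational(310427, 129) ≈ 2406.4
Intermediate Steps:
Function('C')(v) = 6
Mul(Add(Mul(655, Pow(Function('C')(-5), -1)), Mul(x, Pow(473, -1))), 22) = Mul(Add(Mul(655, Pow(6, -1)), Mul(102, Pow(473, -1))), 22) = Mul(Add(Mul(655, Rational(1, 6)), Mul(102, Rational(1, 473))), 22) = Mul(Add(Rational(655, 6), Rational(102, 473)), 22) = Mul(Rational(310427, 2838), 22) = Rational(310427, 129)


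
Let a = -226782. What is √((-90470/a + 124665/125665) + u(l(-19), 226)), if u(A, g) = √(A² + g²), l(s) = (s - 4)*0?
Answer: 2*√51299903715333016478/949952001 ≈ 15.079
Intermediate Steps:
l(s) = 0 (l(s) = (-4 + s)*0 = 0)
√((-90470/a + 124665/125665) + u(l(-19), 226)) = √((-90470/(-226782) + 124665/125665) + √(0² + 226²)) = √((-90470*(-1/226782) + 124665*(1/125665)) + √(0 + 51076)) = √((45235/113391 + 24933/25133) + √51076) = √(3964069058/2849856003 + 226) = √(648031525736/2849856003) = 2*√51299903715333016478/949952001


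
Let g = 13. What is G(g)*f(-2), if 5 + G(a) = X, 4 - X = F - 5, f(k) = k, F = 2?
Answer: -4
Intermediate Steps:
X = 7 (X = 4 - (2 - 5) = 4 - 1*(-3) = 4 + 3 = 7)
G(a) = 2 (G(a) = -5 + 7 = 2)
G(g)*f(-2) = 2*(-2) = -4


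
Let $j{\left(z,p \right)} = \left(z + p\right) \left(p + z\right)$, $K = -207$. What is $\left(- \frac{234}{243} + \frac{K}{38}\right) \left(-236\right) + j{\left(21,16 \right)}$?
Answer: $\frac{1478383}{513} \approx 2881.8$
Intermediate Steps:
$j{\left(z,p \right)} = \left(p + z\right)^{2}$ ($j{\left(z,p \right)} = \left(p + z\right) \left(p + z\right) = \left(p + z\right)^{2}$)
$\left(- \frac{234}{243} + \frac{K}{38}\right) \left(-236\right) + j{\left(21,16 \right)} = \left(- \frac{234}{243} - \frac{207}{38}\right) \left(-236\right) + \left(16 + 21\right)^{2} = \left(\left(-234\right) \frac{1}{243} - \frac{207}{38}\right) \left(-236\right) + 37^{2} = \left(- \frac{26}{27} - \frac{207}{38}\right) \left(-236\right) + 1369 = \left(- \frac{6577}{1026}\right) \left(-236\right) + 1369 = \frac{776086}{513} + 1369 = \frac{1478383}{513}$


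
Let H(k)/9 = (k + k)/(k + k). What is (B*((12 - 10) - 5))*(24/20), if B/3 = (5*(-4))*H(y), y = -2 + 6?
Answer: 1944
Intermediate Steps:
y = 4
H(k) = 9 (H(k) = 9*((k + k)/(k + k)) = 9*((2*k)/((2*k))) = 9*((2*k)*(1/(2*k))) = 9*1 = 9)
B = -540 (B = 3*((5*(-4))*9) = 3*(-20*9) = 3*(-180) = -540)
(B*((12 - 10) - 5))*(24/20) = (-540*((12 - 10) - 5))*(24/20) = (-540*(2 - 5))*(24*(1/20)) = -540*(-3)*(6/5) = 1620*(6/5) = 1944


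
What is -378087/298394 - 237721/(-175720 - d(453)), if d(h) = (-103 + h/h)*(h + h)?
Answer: 19718424139/12429303676 ≈ 1.5864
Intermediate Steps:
d(h) = -204*h (d(h) = (-103 + 1)*(2*h) = -204*h)
-378087/298394 - 237721/(-175720 - d(453)) = -378087/298394 - 237721/(-175720 - (-204)*453) = -378087*1/298394 - 237721/(-175720 - 1*(-92412)) = -378087/298394 - 237721/(-175720 + 92412) = -378087/298394 - 237721/(-83308) = -378087/298394 - 237721*(-1/83308) = -378087/298394 + 237721/83308 = 19718424139/12429303676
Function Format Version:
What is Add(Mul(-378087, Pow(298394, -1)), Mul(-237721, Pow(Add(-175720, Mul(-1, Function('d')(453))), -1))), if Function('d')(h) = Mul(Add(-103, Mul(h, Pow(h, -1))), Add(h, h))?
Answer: Rational(19718424139, 12429303676) ≈ 1.5864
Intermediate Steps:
Function('d')(h) = Mul(-204, h) (Function('d')(h) = Mul(Add(-103, 1), Mul(2, h)) = Mul(-102, Mul(2, h)) = Mul(-204, h))
Add(Mul(-378087, Pow(298394, -1)), Mul(-237721, Pow(Add(-175720, Mul(-1, Function('d')(453))), -1))) = Add(Mul(-378087, Pow(298394, -1)), Mul(-237721, Pow(Add(-175720, Mul(-1, Mul(-204, 453))), -1))) = Add(Mul(-378087, Rational(1, 298394)), Mul(-237721, Pow(Add(-175720, Mul(-1, -92412)), -1))) = Add(Rational(-378087, 298394), Mul(-237721, Pow(Add(-175720, 92412), -1))) = Add(Rational(-378087, 298394), Mul(-237721, Pow(-83308, -1))) = Add(Rational(-378087, 298394), Mul(-237721, Rational(-1, 83308))) = Add(Rational(-378087, 298394), Rational(237721, 83308)) = Rational(19718424139, 12429303676)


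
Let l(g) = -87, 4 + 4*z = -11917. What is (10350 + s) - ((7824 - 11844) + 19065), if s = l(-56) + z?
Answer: -31049/4 ≈ -7762.3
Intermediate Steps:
z = -11921/4 (z = -1 + (1/4)*(-11917) = -1 - 11917/4 = -11921/4 ≈ -2980.3)
s = -12269/4 (s = -87 - 11921/4 = -12269/4 ≈ -3067.3)
(10350 + s) - ((7824 - 11844) + 19065) = (10350 - 12269/4) - ((7824 - 11844) + 19065) = 29131/4 - (-4020 + 19065) = 29131/4 - 1*15045 = 29131/4 - 15045 = -31049/4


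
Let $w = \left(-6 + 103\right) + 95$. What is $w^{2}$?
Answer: $36864$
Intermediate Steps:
$w = 192$ ($w = 97 + 95 = 192$)
$w^{2} = 192^{2} = 36864$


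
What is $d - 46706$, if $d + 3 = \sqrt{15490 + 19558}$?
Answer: $-46709 + 2 \sqrt{8762} \approx -46522.0$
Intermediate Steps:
$d = -3 + 2 \sqrt{8762}$ ($d = -3 + \sqrt{15490 + 19558} = -3 + \sqrt{35048} = -3 + 2 \sqrt{8762} \approx 184.21$)
$d - 46706 = \left(-3 + 2 \sqrt{8762}\right) - 46706 = -46709 + 2 \sqrt{8762}$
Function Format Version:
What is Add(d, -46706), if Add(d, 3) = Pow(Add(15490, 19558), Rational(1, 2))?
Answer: Add(-46709, Mul(2, Pow(8762, Rational(1, 2)))) ≈ -46522.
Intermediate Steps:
d = Add(-3, Mul(2, Pow(8762, Rational(1, 2)))) (d = Add(-3, Pow(Add(15490, 19558), Rational(1, 2))) = Add(-3, Pow(35048, Rational(1, 2))) = Add(-3, Mul(2, Pow(8762, Rational(1, 2)))) ≈ 184.21)
Add(d, -46706) = Add(Add(-3, Mul(2, Pow(8762, Rational(1, 2)))), -46706) = Add(-46709, Mul(2, Pow(8762, Rational(1, 2))))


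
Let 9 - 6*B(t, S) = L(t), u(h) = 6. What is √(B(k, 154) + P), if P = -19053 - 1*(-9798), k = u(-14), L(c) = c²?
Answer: I*√37038/2 ≈ 96.226*I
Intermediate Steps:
k = 6
B(t, S) = 3/2 - t²/6
P = -9255 (P = -19053 + 9798 = -9255)
√(B(k, 154) + P) = √((3/2 - ⅙*6²) - 9255) = √((3/2 - ⅙*36) - 9255) = √((3/2 - 6) - 9255) = √(-9/2 - 9255) = √(-18519/2) = I*√37038/2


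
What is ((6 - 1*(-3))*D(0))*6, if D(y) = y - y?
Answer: 0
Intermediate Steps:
D(y) = 0
((6 - 1*(-3))*D(0))*6 = ((6 - 1*(-3))*0)*6 = ((6 + 3)*0)*6 = (9*0)*6 = 0*6 = 0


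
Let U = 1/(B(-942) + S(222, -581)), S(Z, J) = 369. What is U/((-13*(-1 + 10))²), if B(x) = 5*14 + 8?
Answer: 1/6118983 ≈ 1.6343e-7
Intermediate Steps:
B(x) = 78 (B(x) = 70 + 8 = 78)
U = 1/447 (U = 1/(78 + 369) = 1/447 ≈ 0.0022371)
U/((-13*(-1 + 10))²) = 1/(447*((-13*(-1 + 10))²)) = 1/(447*((-13*9)²)) = 1/(447*((-117)²)) = (1/447)/13689 = (1/447)*(1/13689) = 1/6118983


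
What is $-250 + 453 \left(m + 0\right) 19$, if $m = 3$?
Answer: $25571$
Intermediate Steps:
$-250 + 453 \left(m + 0\right) 19 = -250 + 453 \left(3 + 0\right) 19 = -250 + 453 \cdot 3 \cdot 19 = -250 + 453 \cdot 57 = -250 + 25821 = 25571$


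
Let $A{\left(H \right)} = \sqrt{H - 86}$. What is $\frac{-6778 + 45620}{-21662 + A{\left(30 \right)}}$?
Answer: $- \frac{210348851}{117310575} - \frac{19421 i \sqrt{14}}{117310575} \approx -1.7931 - 0.00061944 i$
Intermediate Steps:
$A{\left(H \right)} = \sqrt{-86 + H}$
$\frac{-6778 + 45620}{-21662 + A{\left(30 \right)}} = \frac{-6778 + 45620}{-21662 + \sqrt{-86 + 30}} = \frac{38842}{-21662 + \sqrt{-56}} = \frac{38842}{-21662 + 2 i \sqrt{14}}$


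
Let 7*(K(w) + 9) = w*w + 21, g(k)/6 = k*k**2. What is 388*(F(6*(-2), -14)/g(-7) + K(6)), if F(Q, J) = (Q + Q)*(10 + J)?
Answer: -120280/343 ≈ -350.67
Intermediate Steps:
F(Q, J) = 2*Q*(10 + J) (F(Q, J) = (2*Q)*(10 + J) = 2*Q*(10 + J))
g(k) = 6*k**3 (g(k) = 6*(k*k**2) = 6*k**3)
K(w) = -6 + w**2/7 (K(w) = -9 + (w*w + 21)/7 = -9 + (w**2 + 21)/7 = -9 + (21 + w**2)/7 = -9 + (3 + w**2/7) = -6 + w**2/7)
388*(F(6*(-2), -14)/g(-7) + K(6)) = 388*((2*(6*(-2))*(10 - 14))/((6*(-7)**3)) + (-6 + (1/7)*6**2)) = 388*((2*(-12)*(-4))/((6*(-343))) + (-6 + (1/7)*36)) = 388*(96/(-2058) + (-6 + 36/7)) = 388*(96*(-1/2058) - 6/7) = 388*(-16/343 - 6/7) = 388*(-310/343) = -120280/343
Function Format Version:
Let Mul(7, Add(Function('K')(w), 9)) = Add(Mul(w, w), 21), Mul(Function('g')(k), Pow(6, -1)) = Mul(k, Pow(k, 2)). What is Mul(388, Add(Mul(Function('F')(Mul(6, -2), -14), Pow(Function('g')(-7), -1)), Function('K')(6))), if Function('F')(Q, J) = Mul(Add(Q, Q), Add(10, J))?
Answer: Rational(-120280, 343) ≈ -350.67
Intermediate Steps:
Function('F')(Q, J) = Mul(2, Q, Add(10, J)) (Function('F')(Q, J) = Mul(Mul(2, Q), Add(10, J)) = Mul(2, Q, Add(10, J)))
Function('g')(k) = Mul(6, Pow(k, 3)) (Function('g')(k) = Mul(6, Mul(k, Pow(k, 2))) = Mul(6, Pow(k, 3)))
Function('K')(w) = Add(-6, Mul(Rational(1, 7), Pow(w, 2))) (Function('K')(w) = Add(-9, Mul(Rational(1, 7), Add(Mul(w, w), 21))) = Add(-9, Mul(Rational(1, 7), Add(Pow(w, 2), 21))) = Add(-9, Mul(Rational(1, 7), Add(21, Pow(w, 2)))) = Add(-9, Add(3, Mul(Rational(1, 7), Pow(w, 2)))) = Add(-6, Mul(Rational(1, 7), Pow(w, 2))))
Mul(388, Add(Mul(Function('F')(Mul(6, -2), -14), Pow(Function('g')(-7), -1)), Function('K')(6))) = Mul(388, Add(Mul(Mul(2, Mul(6, -2), Add(10, -14)), Pow(Mul(6, Pow(-7, 3)), -1)), Add(-6, Mul(Rational(1, 7), Pow(6, 2))))) = Mul(388, Add(Mul(Mul(2, -12, -4), Pow(Mul(6, -343), -1)), Add(-6, Mul(Rational(1, 7), 36)))) = Mul(388, Add(Mul(96, Pow(-2058, -1)), Add(-6, Rational(36, 7)))) = Mul(388, Add(Mul(96, Rational(-1, 2058)), Rational(-6, 7))) = Mul(388, Add(Rational(-16, 343), Rational(-6, 7))) = Mul(388, Rational(-310, 343)) = Rational(-120280, 343)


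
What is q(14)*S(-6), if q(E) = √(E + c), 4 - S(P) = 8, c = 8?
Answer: -4*√22 ≈ -18.762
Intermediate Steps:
S(P) = -4 (S(P) = 4 - 1*8 = 4 - 8 = -4)
q(E) = √(8 + E) (q(E) = √(E + 8) = √(8 + E))
q(14)*S(-6) = √(8 + 14)*(-4) = √22*(-4) = -4*√22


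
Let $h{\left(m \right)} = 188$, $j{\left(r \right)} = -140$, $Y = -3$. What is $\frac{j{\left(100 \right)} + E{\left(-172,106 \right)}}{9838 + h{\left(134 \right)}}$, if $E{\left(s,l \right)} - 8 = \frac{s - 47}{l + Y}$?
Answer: $- \frac{1535}{114742} \approx -0.013378$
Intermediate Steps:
$E{\left(s,l \right)} = 8 + \frac{-47 + s}{-3 + l}$ ($E{\left(s,l \right)} = 8 + \frac{s - 47}{l - 3} = 8 + \frac{-47 + s}{-3 + l}$)
$\frac{j{\left(100 \right)} + E{\left(-172,106 \right)}}{9838 + h{\left(134 \right)}} = \frac{-140 + \frac{-71 - 172 + 8 \cdot 106}{-3 + 106}}{9838 + 188} = \frac{-140 + \frac{-71 - 172 + 848}{103}}{10026} = \left(-140 + \frac{1}{103} \cdot 605\right) \frac{1}{10026} = \left(-140 + \frac{605}{103}\right) \frac{1}{10026} = \left(- \frac{13815}{103}\right) \frac{1}{10026} = - \frac{1535}{114742}$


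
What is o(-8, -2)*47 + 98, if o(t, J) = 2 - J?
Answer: 286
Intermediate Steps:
o(-8, -2)*47 + 98 = (2 - 1*(-2))*47 + 98 = (2 + 2)*47 + 98 = 4*47 + 98 = 188 + 98 = 286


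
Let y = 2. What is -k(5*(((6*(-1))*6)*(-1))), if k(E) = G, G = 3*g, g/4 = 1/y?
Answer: -6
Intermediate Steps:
g = 2 (g = 4/2 = 4*(½) = 2)
G = 6 (G = 3*2 = 6)
k(E) = 6
-k(5*(((6*(-1))*6)*(-1))) = -1*6 = -6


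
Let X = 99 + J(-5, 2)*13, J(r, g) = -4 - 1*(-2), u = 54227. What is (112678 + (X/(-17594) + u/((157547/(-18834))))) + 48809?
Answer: 429653932462243/2771881918 ≈ 1.5500e+5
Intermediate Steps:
J(r, g) = -2 (J(r, g) = -4 + 2 = -2)
X = 73 (X = 99 - 2*13 = 99 - 26 = 73)
(112678 + (X/(-17594) + u/((157547/(-18834))))) + 48809 = (112678 + (73/(-17594) + 54227/((157547/(-18834))))) + 48809 = (112678 + (73*(-1/17594) + 54227/((157547*(-1/18834))))) + 48809 = (112678 + (-73/17594 + 54227/(-157547/18834))) + 48809 = (112678 + (-73/17594 + 54227*(-18834/157547))) + 48809 = (112678 + (-73/17594 - 1021311318/157547)) + 48809 = (112678 - 17968962829823/2771881918) + 48809 = 294361147926581/2771881918 + 48809 = 429653932462243/2771881918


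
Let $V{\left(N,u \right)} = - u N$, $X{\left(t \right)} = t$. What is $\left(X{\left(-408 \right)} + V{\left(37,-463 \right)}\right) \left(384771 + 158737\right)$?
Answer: $9089084284$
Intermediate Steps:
$V{\left(N,u \right)} = - N u$
$\left(X{\left(-408 \right)} + V{\left(37,-463 \right)}\right) \left(384771 + 158737\right) = \left(-408 - 37 \left(-463\right)\right) \left(384771 + 158737\right) = \left(-408 + 17131\right) 543508 = 16723 \cdot 543508 = 9089084284$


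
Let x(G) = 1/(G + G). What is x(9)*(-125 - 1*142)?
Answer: -89/6 ≈ -14.833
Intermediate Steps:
x(G) = 1/(2*G)
x(9)*(-125 - 1*142) = ((½)/9)*(-125 - 1*142) = ((½)*(⅑))*(-125 - 142) = (1/18)*(-267) = -89/6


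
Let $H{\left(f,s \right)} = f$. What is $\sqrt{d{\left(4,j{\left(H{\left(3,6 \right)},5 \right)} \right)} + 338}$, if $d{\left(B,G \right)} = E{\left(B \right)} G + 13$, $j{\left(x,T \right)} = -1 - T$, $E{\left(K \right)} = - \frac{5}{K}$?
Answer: $\frac{\sqrt{1434}}{2} \approx 18.934$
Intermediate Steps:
$d{\left(B,G \right)} = 13 - \frac{5 G}{B}$ ($d{\left(B,G \right)} = - \frac{5}{B} G + 13 = - \frac{5 G}{B} + 13 = 13 - \frac{5 G}{B}$)
$\sqrt{d{\left(4,j{\left(H{\left(3,6 \right)},5 \right)} \right)} + 338} = \sqrt{\left(13 - \frac{5 \left(-1 - 5\right)}{4}\right) + 338} = \sqrt{\left(13 - 5 \left(-1 - 5\right) \frac{1}{4}\right) + 338} = \sqrt{\left(13 - \left(-30\right) \frac{1}{4}\right) + 338} = \sqrt{\left(13 + \frac{15}{2}\right) + 338} = \sqrt{\frac{41}{2} + 338} = \sqrt{\frac{717}{2}} = \frac{\sqrt{1434}}{2}$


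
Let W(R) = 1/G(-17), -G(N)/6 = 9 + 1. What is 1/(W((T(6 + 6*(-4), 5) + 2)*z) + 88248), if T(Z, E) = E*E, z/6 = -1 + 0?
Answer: 60/5294879 ≈ 1.1332e-5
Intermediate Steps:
G(N) = -60 (G(N) = -6*(9 + 1) = -6*10 = -60)
z = -6 (z = 6*(-1 + 0) = 6*(-1) = -6)
T(Z, E) = E**2
W(R) = -1/60 (W(R) = 1/(-60) = -1/60)
1/(W((T(6 + 6*(-4), 5) + 2)*z) + 88248) = 1/(-1/60 + 88248) = 1/(5294879/60) = 60/5294879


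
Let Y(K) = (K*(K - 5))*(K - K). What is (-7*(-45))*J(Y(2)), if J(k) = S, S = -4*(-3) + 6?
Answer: 5670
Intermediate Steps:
Y(K) = 0 (Y(K) = (K*(-5 + K))*0 = 0)
S = 18 (S = 12 + 6 = 18)
J(k) = 18
(-7*(-45))*J(Y(2)) = -7*(-45)*18 = 315*18 = 5670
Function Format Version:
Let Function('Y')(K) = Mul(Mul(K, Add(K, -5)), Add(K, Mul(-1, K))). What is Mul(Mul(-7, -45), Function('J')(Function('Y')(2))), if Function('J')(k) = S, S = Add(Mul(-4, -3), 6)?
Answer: 5670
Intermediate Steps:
Function('Y')(K) = 0 (Function('Y')(K) = Mul(Mul(K, Add(-5, K)), 0) = 0)
S = 18 (S = Add(12, 6) = 18)
Function('J')(k) = 18
Mul(Mul(-7, -45), Function('J')(Function('Y')(2))) = Mul(Mul(-7, -45), 18) = Mul(315, 18) = 5670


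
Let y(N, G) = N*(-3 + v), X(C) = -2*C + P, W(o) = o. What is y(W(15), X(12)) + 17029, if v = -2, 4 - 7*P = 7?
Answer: 16954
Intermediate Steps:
P = -3/7 (P = 4/7 - 1/7*7 = 4/7 - 1 = -3/7 ≈ -0.42857)
X(C) = -3/7 - 2*C (X(C) = -2*C - 3/7 = -3/7 - 2*C)
y(N, G) = -5*N (y(N, G) = N*(-3 - 2) = N*(-5) = -5*N)
y(W(15), X(12)) + 17029 = -5*15 + 17029 = -75 + 17029 = 16954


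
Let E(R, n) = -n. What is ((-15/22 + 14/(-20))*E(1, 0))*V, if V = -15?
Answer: 0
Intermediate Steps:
((-15/22 + 14/(-20))*E(1, 0))*V = ((-15/22 + 14/(-20))*(-1*0))*(-15) = ((-15*1/22 + 14*(-1/20))*0)*(-15) = ((-15/22 - 7/10)*0)*(-15) = -76/55*0*(-15) = 0*(-15) = 0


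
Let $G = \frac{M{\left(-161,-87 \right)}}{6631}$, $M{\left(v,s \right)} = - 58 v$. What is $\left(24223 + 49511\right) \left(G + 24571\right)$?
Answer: $\frac{12014191342026}{6631} \approx 1.8118 \cdot 10^{9}$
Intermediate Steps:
$M{\left(v,s \right)} = - 58 v$
$G = \frac{9338}{6631}$ ($G = \frac{\left(-58\right) \left(-161\right)}{6631} = 9338 \cdot \frac{1}{6631} = \frac{9338}{6631} \approx 1.4082$)
$\left(24223 + 49511\right) \left(G + 24571\right) = \left(24223 + 49511\right) \left(\frac{9338}{6631} + 24571\right) = 73734 \cdot \frac{162939639}{6631} = \frac{12014191342026}{6631}$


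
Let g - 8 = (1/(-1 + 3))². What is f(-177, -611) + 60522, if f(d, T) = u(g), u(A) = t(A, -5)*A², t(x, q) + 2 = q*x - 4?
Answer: 3667587/64 ≈ 57306.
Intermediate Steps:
t(x, q) = -6 + q*x (t(x, q) = -2 + (q*x - 4) = -2 + (-4 + q*x) = -6 + q*x)
g = 33/4 (g = 8 + (1/(-1 + 3))² = 8 + (1/2)² = 8 + (½)² = 8 + ¼ = 33/4 ≈ 8.2500)
u(A) = A²*(-6 - 5*A) (u(A) = (-6 - 5*A)*A² = A²*(-6 - 5*A))
f(d, T) = -205821/64 (f(d, T) = (33/4)²*(-6 - 5*33/4) = 1089*(-6 - 165/4)/16 = (1089/16)*(-189/4) = -205821/64)
f(-177, -611) + 60522 = -205821/64 + 60522 = 3667587/64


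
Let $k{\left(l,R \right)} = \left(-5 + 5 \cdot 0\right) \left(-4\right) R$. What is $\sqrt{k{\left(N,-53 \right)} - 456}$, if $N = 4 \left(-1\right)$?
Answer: $2 i \sqrt{379} \approx 38.936 i$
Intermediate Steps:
$N = -4$
$k{\left(l,R \right)} = 20 R$ ($k{\left(l,R \right)} = \left(-5 + 0\right) \left(-4\right) R = \left(-5\right) \left(-4\right) R = 20 R$)
$\sqrt{k{\left(N,-53 \right)} - 456} = \sqrt{20 \left(-53\right) - 456} = \sqrt{-1060 - 456} = \sqrt{-1516} = 2 i \sqrt{379}$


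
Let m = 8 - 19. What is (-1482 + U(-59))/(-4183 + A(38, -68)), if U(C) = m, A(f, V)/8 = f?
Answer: 1493/3879 ≈ 0.38489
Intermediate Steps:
m = -11
A(f, V) = 8*f
U(C) = -11
(-1482 + U(-59))/(-4183 + A(38, -68)) = (-1482 - 11)/(-4183 + 8*38) = -1493/(-4183 + 304) = -1493/(-3879) = -1493*(-1/3879) = 1493/3879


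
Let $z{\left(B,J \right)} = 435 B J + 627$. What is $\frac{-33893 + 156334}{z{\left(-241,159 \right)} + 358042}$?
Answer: $- \frac{11131}{1482736} \approx -0.0075071$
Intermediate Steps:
$z{\left(B,J \right)} = 627 + 435 B J$ ($z{\left(B,J \right)} = 435 B J + 627 = 627 + 435 B J$)
$\frac{-33893 + 156334}{z{\left(-241,159 \right)} + 358042} = \frac{-33893 + 156334}{\left(627 + 435 \left(-241\right) 159\right) + 358042} = \frac{122441}{\left(627 - 16668765\right) + 358042} = \frac{122441}{-16668138 + 358042} = \frac{122441}{-16310096} = 122441 \left(- \frac{1}{16310096}\right) = - \frac{11131}{1482736}$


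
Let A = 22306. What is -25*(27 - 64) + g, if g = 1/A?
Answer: 20633051/22306 ≈ 925.00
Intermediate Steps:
g = 1/22306 ≈ 4.4831e-5
-25*(27 - 64) + g = -25*(27 - 64) + 1/22306 = -25*(-37) + 1/22306 = 925 + 1/22306 = 20633051/22306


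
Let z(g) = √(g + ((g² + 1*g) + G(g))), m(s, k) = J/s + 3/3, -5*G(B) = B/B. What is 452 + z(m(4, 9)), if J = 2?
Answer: 452 + √505/10 ≈ 454.25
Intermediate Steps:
G(B) = -⅕ (G(B) = -B/(5*B) = -⅕*1 = -⅕)
m(s, k) = 1 + 2/s (m(s, k) = 2/s + 3/3 = 2/s + 3*(⅓) = 2/s + 1 = 1 + 2/s)
z(g) = √(-⅕ + g² + 2*g) (z(g) = √(g + ((g² + 1*g) - ⅕)) = √(g + ((g² + g) - ⅕)) = √(g + ((g + g²) - ⅕)) = √(g + (-⅕ + g + g²)) = √(-⅕ + g² + 2*g))
452 + z(m(4, 9)) = 452 + √(-5 + 25*((2 + 4)/4)² + 50*((2 + 4)/4))/5 = 452 + √(-5 + 25*((¼)*6)² + 50*((¼)*6))/5 = 452 + √(-5 + 25*(3/2)² + 50*(3/2))/5 = 452 + √(-5 + 25*(9/4) + 75)/5 = 452 + √(-5 + 225/4 + 75)/5 = 452 + √(505/4)/5 = 452 + (√505/2)/5 = 452 + √505/10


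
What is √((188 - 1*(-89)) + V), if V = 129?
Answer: √406 ≈ 20.149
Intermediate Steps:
√((188 - 1*(-89)) + V) = √((188 - 1*(-89)) + 129) = √((188 + 89) + 129) = √(277 + 129) = √406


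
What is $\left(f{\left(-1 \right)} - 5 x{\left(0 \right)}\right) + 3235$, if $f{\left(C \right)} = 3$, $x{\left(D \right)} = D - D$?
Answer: $3238$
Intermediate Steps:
$x{\left(D \right)} = 0$
$\left(f{\left(-1 \right)} - 5 x{\left(0 \right)}\right) + 3235 = \left(3 - 0\right) + 3235 = \left(3 + 0\right) + 3235 = 3 + 3235 = 3238$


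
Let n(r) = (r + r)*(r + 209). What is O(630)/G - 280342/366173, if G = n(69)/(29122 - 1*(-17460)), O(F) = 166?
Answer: 705179673347/3511965243 ≈ 200.79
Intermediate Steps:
n(r) = 2*r*(209 + r) (n(r) = (2*r)*(209 + r) = 2*r*(209 + r))
G = 19182/23291 (G = (2*69*(209 + 69))/(29122 - 1*(-17460)) = (2*69*278)/(29122 + 17460) = 38364/46582 = 38364*(1/46582) = 19182/23291 ≈ 0.82358)
O(630)/G - 280342/366173 = 166/(19182/23291) - 280342/366173 = 166*(23291/19182) - 280342*1/366173 = 1933153/9591 - 280342/366173 = 705179673347/3511965243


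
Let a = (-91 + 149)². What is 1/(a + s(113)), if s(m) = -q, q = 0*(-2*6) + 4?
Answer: 1/3360 ≈ 0.00029762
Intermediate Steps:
q = 4 (q = 0*(-12) + 4 = 0 + 4 = 4)
s(m) = -4 (s(m) = -1*4 = -4)
a = 3364 (a = 58² = 3364)
1/(a + s(113)) = 1/(3364 - 4) = 1/3360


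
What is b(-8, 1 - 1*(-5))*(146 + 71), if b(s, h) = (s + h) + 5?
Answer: 651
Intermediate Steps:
b(s, h) = 5 + h + s (b(s, h) = (h + s) + 5 = 5 + h + s)
b(-8, 1 - 1*(-5))*(146 + 71) = (5 + (1 - 1*(-5)) - 8)*(146 + 71) = (5 + (1 + 5) - 8)*217 = (5 + 6 - 8)*217 = 3*217 = 651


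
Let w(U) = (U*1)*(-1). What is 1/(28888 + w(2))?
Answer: 1/28886 ≈ 3.4619e-5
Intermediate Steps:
w(U) = -U (w(U) = U*(-1) = -U)
1/(28888 + w(2)) = 1/(28888 - 1*2) = 1/(28888 - 2) = 1/28886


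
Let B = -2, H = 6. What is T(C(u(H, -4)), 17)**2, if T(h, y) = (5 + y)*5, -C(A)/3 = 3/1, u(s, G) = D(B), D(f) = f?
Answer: 12100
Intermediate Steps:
u(s, G) = -2
C(A) = -9 (C(A) = -9/1 = -9)
T(h, y) = 25 + 5*y
T(C(u(H, -4)), 17)**2 = (25 + 5*17)**2 = (25 + 85)**2 = 110**2 = 12100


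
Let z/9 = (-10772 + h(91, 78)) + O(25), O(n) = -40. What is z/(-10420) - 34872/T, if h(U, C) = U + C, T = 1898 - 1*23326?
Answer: 603972519/55819940 ≈ 10.820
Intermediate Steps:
T = -21428 (T = 1898 - 23326 = -21428)
h(U, C) = C + U
z = -95787 (z = 9*((-10772 + (78 + 91)) - 40) = 9*((-10772 + 169) - 40) = 9*(-10603 - 40) = 9*(-10643) = -95787)
z/(-10420) - 34872/T = -95787/(-10420) - 34872/(-21428) = -95787*(-1/10420) - 34872*(-1/21428) = 95787/10420 + 8718/5357 = 603972519/55819940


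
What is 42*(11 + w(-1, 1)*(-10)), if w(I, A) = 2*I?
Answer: 1302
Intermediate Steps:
42*(11 + w(-1, 1)*(-10)) = 42*(11 + (2*(-1))*(-10)) = 42*(11 - 2*(-10)) = 42*(11 + 20) = 42*31 = 1302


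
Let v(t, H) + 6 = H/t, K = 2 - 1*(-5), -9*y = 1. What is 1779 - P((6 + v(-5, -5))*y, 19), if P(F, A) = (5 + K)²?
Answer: 1635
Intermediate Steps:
y = -⅑ (y = -⅑*1 = -⅑ ≈ -0.11111)
K = 7 (K = 2 + 5 = 7)
v(t, H) = -6 + H/t
P(F, A) = 144 (P(F, A) = (5 + 7)² = 12² = 144)
1779 - P((6 + v(-5, -5))*y, 19) = 1779 - 1*144 = 1779 - 144 = 1635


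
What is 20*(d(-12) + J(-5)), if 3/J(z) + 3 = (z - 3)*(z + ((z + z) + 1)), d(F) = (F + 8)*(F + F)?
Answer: 209340/109 ≈ 1920.6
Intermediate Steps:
d(F) = 2*F*(8 + F) (d(F) = (8 + F)*(2*F) = 2*F*(8 + F))
J(z) = 3/(-3 + (1 + 3*z)*(-3 + z)) (J(z) = 3/(-3 + (z - 3)*(z + ((z + z) + 1))) = 3/(-3 + (-3 + z)*(z + (2*z + 1))) = 3/(-3 + (-3 + z)*(z + (1 + 2*z))) = 3/(-3 + (-3 + z)*(1 + 3*z)) = 3/(-3 + (1 + 3*z)*(-3 + z)))
20*(d(-12) + J(-5)) = 20*(2*(-12)*(8 - 12) + 3/(-6 - 8*(-5) + 3*(-5)**2)) = 20*(2*(-12)*(-4) + 3/(-6 + 40 + 3*25)) = 20*(96 + 3/(-6 + 40 + 75)) = 20*(96 + 3/109) = 20*(10467/109) = 209340/109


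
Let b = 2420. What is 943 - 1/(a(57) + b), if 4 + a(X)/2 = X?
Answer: 2382017/2526 ≈ 943.00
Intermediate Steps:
a(X) = -8 + 2*X
943 - 1/(a(57) + b) = 943 - 1/((-8 + 2*57) + 2420) = 943 - 1/((-8 + 114) + 2420) = 943 - 1/(106 + 2420) = 943 - 1/2526 = 2382017/2526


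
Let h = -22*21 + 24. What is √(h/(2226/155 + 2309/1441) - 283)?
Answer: I*√3946659758449933/3565561 ≈ 17.619*I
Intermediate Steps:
h = -438 (h = -462 + 24 = -438)
√(h/(2226/155 + 2309/1441) - 283) = √(-438/(2226/155 + 2309/1441) - 283) = √(-438/3565561/223355 - 283) = √(-438*223355/3565561 - 283) = √(-97829490/3565561 - 283) = √(-1106883253/3565561) = I*√3946659758449933/3565561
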